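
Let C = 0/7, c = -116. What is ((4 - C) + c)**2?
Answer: 12544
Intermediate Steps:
C = 0 (C = 0*(1/7) = 0)
((4 - C) + c)**2 = ((4 - 1*0) - 116)**2 = ((4 + 0) - 116)**2 = (4 - 116)**2 = (-112)**2 = 12544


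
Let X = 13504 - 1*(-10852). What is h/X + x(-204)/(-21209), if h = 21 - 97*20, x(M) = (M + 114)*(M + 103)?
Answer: -262096111/516566404 ≈ -0.50738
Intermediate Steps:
X = 24356 (X = 13504 + 10852 = 24356)
x(M) = (103 + M)*(114 + M) (x(M) = (114 + M)*(103 + M) = (103 + M)*(114 + M))
h = -1919 (h = 21 - 1940 = -1919)
h/X + x(-204)/(-21209) = -1919/24356 + (11742 + (-204)² + 217*(-204))/(-21209) = -1919*1/24356 + (11742 + 41616 - 44268)*(-1/21209) = -1919/24356 + 9090*(-1/21209) = -1919/24356 - 9090/21209 = -262096111/516566404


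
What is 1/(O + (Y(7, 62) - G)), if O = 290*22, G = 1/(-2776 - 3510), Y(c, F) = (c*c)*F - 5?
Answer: 6286/59170119 ≈ 0.00010624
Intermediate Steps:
Y(c, F) = -5 + F*c**2 (Y(c, F) = c**2*F - 5 = F*c**2 - 5 = -5 + F*c**2)
G = -1/6286 (G = 1/(-6286) = -1/6286 ≈ -0.00015908)
O = 6380
1/(O + (Y(7, 62) - G)) = 1/(6380 + ((-5 + 62*7**2) - 1*(-1/6286))) = 1/(6380 + ((-5 + 62*49) + 1/6286)) = 1/(6380 + ((-5 + 3038) + 1/6286)) = 1/(6380 + (3033 + 1/6286)) = 1/(6380 + 19065439/6286) = 1/(59170119/6286) = 6286/59170119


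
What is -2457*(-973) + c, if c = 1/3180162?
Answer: 7602689267083/3180162 ≈ 2.3907e+6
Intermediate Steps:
c = 1/3180162 ≈ 3.1445e-7
-2457*(-973) + c = -2457*(-973) + 1/3180162 = -1*(-2390661) + 1/3180162 = 2390661 + 1/3180162 = 7602689267083/3180162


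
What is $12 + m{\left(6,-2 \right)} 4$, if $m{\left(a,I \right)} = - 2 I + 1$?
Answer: $32$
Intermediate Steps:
$m{\left(a,I \right)} = 1 - 2 I$
$12 + m{\left(6,-2 \right)} 4 = 12 + \left(1 - -4\right) 4 = 12 + \left(1 + 4\right) 4 = 12 + 5 \cdot 4 = 12 + 20 = 32$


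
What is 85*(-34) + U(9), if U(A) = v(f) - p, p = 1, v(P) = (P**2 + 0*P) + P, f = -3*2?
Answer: -2861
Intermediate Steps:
f = -6
v(P) = P + P**2 (v(P) = (P**2 + 0) + P = P**2 + P = P + P**2)
U(A) = 29 (U(A) = -6*(1 - 6) - 1*1 = -6*(-5) - 1 = 30 - 1 = 29)
85*(-34) + U(9) = 85*(-34) + 29 = -2890 + 29 = -2861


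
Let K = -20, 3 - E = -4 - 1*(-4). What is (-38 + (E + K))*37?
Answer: -2035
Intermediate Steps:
E = 3 (E = 3 - (-4 - 1*(-4)) = 3 - (-4 + 4) = 3 - 1*0 = 3 + 0 = 3)
(-38 + (E + K))*37 = (-38 + (3 - 20))*37 = (-38 - 17)*37 = -55*37 = -2035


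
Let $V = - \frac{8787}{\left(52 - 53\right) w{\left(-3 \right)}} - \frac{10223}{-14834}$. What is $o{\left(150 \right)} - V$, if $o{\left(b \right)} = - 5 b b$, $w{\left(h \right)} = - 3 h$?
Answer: $- \frac{5049954455}{44502} \approx -1.1348 \cdot 10^{5}$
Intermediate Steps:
$o{\left(b \right)} = - 5 b^{2}$
$V = \frac{43479455}{44502}$ ($V = - \frac{8787}{\left(52 - 53\right) \left(\left(-3\right) \left(-3\right)\right)} - \frac{10223}{-14834} = - \frac{8787}{\left(-1\right) 9} - - \frac{10223}{14834} = - \frac{8787}{-9} + \frac{10223}{14834} = \left(-8787\right) \left(- \frac{1}{9}\right) + \frac{10223}{14834} = \frac{2929}{3} + \frac{10223}{14834} = \frac{43479455}{44502} \approx 977.02$)
$o{\left(150 \right)} - V = - 5 \cdot 150^{2} - \frac{43479455}{44502} = \left(-5\right) 22500 - \frac{43479455}{44502} = -112500 - \frac{43479455}{44502} = - \frac{5049954455}{44502}$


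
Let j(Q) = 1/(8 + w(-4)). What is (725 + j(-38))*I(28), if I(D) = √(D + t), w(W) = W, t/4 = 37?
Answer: 2901*√11 ≈ 9621.5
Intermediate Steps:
t = 148 (t = 4*37 = 148)
I(D) = √(148 + D) (I(D) = √(D + 148) = √(148 + D))
j(Q) = ¼ (j(Q) = 1/(8 - 4) = 1/4 = ¼)
(725 + j(-38))*I(28) = (725 + ¼)*√(148 + 28) = 2901*√176/4 = 2901*(4*√11)/4 = 2901*√11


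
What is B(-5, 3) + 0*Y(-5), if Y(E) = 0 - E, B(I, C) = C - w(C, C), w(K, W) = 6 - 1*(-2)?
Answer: -5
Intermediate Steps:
w(K, W) = 8 (w(K, W) = 6 + 2 = 8)
B(I, C) = -8 + C (B(I, C) = C - 1*8 = C - 8 = -8 + C)
Y(E) = -E
B(-5, 3) + 0*Y(-5) = (-8 + 3) + 0*(-1*(-5)) = -5 + 0*5 = -5 + 0 = -5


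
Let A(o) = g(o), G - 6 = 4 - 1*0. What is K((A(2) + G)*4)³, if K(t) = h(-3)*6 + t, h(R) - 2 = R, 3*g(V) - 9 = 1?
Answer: 2863288/27 ≈ 1.0605e+5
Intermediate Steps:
G = 10 (G = 6 + (4 - 1*0) = 6 + (4 + 0) = 6 + 4 = 10)
g(V) = 10/3 (g(V) = 3 + (⅓)*1 = 3 + ⅓ = 10/3)
h(R) = 2 + R
A(o) = 10/3
K(t) = -6 + t (K(t) = (2 - 3)*6 + t = -1*6 + t = -6 + t)
K((A(2) + G)*4)³ = (-6 + (10/3 + 10)*4)³ = (-6 + (40/3)*4)³ = (-6 + 160/3)³ = (142/3)³ = 2863288/27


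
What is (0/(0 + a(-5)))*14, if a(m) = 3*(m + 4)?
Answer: 0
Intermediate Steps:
a(m) = 12 + 3*m (a(m) = 3*(4 + m) = 12 + 3*m)
(0/(0 + a(-5)))*14 = (0/(0 + (12 + 3*(-5))))*14 = (0/(0 + (12 - 15)))*14 = (0/(0 - 3))*14 = (0/(-3))*14 = -⅓*0*14 = 0*14 = 0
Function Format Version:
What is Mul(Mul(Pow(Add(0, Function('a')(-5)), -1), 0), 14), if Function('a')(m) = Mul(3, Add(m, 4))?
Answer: 0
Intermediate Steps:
Function('a')(m) = Add(12, Mul(3, m)) (Function('a')(m) = Mul(3, Add(4, m)) = Add(12, Mul(3, m)))
Mul(Mul(Pow(Add(0, Function('a')(-5)), -1), 0), 14) = Mul(Mul(Pow(Add(0, Add(12, Mul(3, -5))), -1), 0), 14) = Mul(Mul(Pow(Add(0, Add(12, -15)), -1), 0), 14) = Mul(Mul(Pow(Add(0, -3), -1), 0), 14) = Mul(Mul(Pow(-3, -1), 0), 14) = Mul(Mul(Rational(-1, 3), 0), 14) = Mul(0, 14) = 0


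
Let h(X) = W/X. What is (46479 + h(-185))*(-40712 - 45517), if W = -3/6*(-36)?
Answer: -741448420713/185 ≈ -4.0078e+9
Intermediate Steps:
W = 18 (W = -3*⅙*(-36) = -½*(-36) = 18)
h(X) = 18/X
(46479 + h(-185))*(-40712 - 45517) = (46479 + 18/(-185))*(-40712 - 45517) = (46479 + 18*(-1/185))*(-86229) = (46479 - 18/185)*(-86229) = (8598597/185)*(-86229) = -741448420713/185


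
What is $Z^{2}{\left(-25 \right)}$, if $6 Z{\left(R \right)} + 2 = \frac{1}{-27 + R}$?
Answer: $\frac{1225}{10816} \approx 0.11326$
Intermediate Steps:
$Z{\left(R \right)} = - \frac{1}{3} + \frac{1}{6 \left(-27 + R\right)}$
$Z^{2}{\left(-25 \right)} = \left(\frac{55 - -50}{6 \left(-27 - 25\right)}\right)^{2} = \left(\frac{55 + 50}{6 \left(-52\right)}\right)^{2} = \left(\frac{1}{6} \left(- \frac{1}{52}\right) 105\right)^{2} = \left(- \frac{35}{104}\right)^{2} = \frac{1225}{10816}$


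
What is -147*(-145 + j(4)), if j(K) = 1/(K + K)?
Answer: 170373/8 ≈ 21297.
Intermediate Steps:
j(K) = 1/(2*K)
-147*(-145 + j(4)) = -147*(-145 + (½)/4) = -147*(-145 + (½)*(¼)) = -147*(-145 + ⅛) = -147*(-1159/8) = 170373/8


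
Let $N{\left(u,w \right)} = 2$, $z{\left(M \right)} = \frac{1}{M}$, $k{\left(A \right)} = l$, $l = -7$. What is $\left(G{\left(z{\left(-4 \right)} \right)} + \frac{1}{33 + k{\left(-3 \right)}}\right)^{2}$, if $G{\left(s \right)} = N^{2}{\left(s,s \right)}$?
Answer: $\frac{11025}{676} \approx 16.309$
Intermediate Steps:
$k{\left(A \right)} = -7$
$G{\left(s \right)} = 4$ ($G{\left(s \right)} = 2^{2} = 4$)
$\left(G{\left(z{\left(-4 \right)} \right)} + \frac{1}{33 + k{\left(-3 \right)}}\right)^{2} = \left(4 + \frac{1}{33 - 7}\right)^{2} = \left(4 + \frac{1}{26}\right)^{2} = \left(\frac{105}{26}\right)^{2} = \frac{11025}{676}$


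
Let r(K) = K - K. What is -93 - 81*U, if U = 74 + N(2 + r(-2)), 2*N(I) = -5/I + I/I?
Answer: -24105/4 ≈ -6026.3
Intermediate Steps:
r(K) = 0
N(I) = ½ - 5/(2*I) (N(I) = (-5/I + I/I)/2 = (-5/I + 1)/2 = (1 - 5/I)/2 = ½ - 5/(2*I))
U = 293/4 (U = 74 + (-5 + (2 + 0))/(2*(2 + 0)) = 74 + (½)*(-5 + 2)/2 = 74 + (½)*(½)*(-3) = 74 - ¾ = 293/4 ≈ 73.250)
-93 - 81*U = -93 - 81*293/4 = -93 - 23733/4 = -24105/4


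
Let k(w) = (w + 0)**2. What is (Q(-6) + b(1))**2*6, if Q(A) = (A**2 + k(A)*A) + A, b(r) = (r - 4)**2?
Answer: 187974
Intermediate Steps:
b(r) = (-4 + r)**2
k(w) = w**2
Q(A) = A + A**2 + A**3 (Q(A) = (A**2 + A**2*A) + A = (A**2 + A**3) + A = A + A**2 + A**3)
(Q(-6) + b(1))**2*6 = (-6*(1 - 6 + (-6)**2) + (-4 + 1)**2)**2*6 = (-6*(1 - 6 + 36) + (-3)**2)**2*6 = (-6*31 + 9)**2*6 = (-186 + 9)**2*6 = (-177)**2*6 = 31329*6 = 187974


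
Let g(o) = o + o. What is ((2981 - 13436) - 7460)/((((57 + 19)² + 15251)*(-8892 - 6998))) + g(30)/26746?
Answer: 47735573/20782203666 ≈ 0.0022969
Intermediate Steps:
g(o) = 2*o
((2981 - 13436) - 7460)/((((57 + 19)² + 15251)*(-8892 - 6998))) + g(30)/26746 = ((2981 - 13436) - 7460)/((((57 + 19)² + 15251)*(-8892 - 6998))) + (2*30)/26746 = (-10455 - 7460)/(((76² + 15251)*(-15890))) + 60*(1/26746) = -17915*(-1/(15890*(5776 + 15251))) + 30/13373 = -17915/(21027*(-15890)) + 30/13373 = -17915/(-334119030) + 30/13373 = -17915*(-1/334119030) + 30/13373 = 3583/66823806 + 30/13373 = 47735573/20782203666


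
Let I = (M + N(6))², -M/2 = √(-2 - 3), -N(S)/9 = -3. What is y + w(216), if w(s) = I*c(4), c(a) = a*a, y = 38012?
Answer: 49356 - 1728*I*√5 ≈ 49356.0 - 3863.9*I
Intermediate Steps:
N(S) = 27 (N(S) = -9*(-3) = 27)
M = -2*I*√5 (M = -2*√(-2 - 3) = -2*I*√5 ≈ -4.4721*I)
c(a) = a²
I = (27 - 2*I*√5)² (I = (-2*I*√5 + 27)² = (27 - 2*I*√5)² ≈ 709.0 - 241.5*I)
w(s) = 11344 - 1728*I*√5 (w(s) = (709 - 108*I*√5)*4² = (709 - 108*I*√5)*16 = 11344 - 1728*I*√5)
y + w(216) = 38012 + (11344 - 1728*I*√5) = 49356 - 1728*I*√5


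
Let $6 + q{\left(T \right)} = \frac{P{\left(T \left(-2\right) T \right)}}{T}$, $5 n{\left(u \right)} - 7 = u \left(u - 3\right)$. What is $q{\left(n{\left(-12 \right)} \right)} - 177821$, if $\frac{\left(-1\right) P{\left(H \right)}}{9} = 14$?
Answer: $- \frac{33254279}{187} \approx -1.7783 \cdot 10^{5}$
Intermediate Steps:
$P{\left(H \right)} = -126$ ($P{\left(H \right)} = \left(-9\right) 14 = -126$)
$n{\left(u \right)} = \frac{7}{5} + \frac{u \left(-3 + u\right)}{5}$ ($n{\left(u \right)} = \frac{7}{5} + \frac{u \left(u - 3\right)}{5} = \frac{7}{5} + \frac{u \left(-3 + u\right)}{5}$)
$q{\left(T \right)} = -6 - \frac{126}{T}$
$q{\left(n{\left(-12 \right)} \right)} - 177821 = \left(-6 - \frac{126}{\frac{7}{5} - - \frac{36}{5} + \frac{\left(-12\right)^{2}}{5}}\right) - 177821 = \left(-6 - \frac{126}{\frac{7}{5} + \frac{36}{5} + \frac{1}{5} \cdot 144}\right) - 177821 = \left(-6 - \frac{126}{\frac{7}{5} + \frac{36}{5} + \frac{144}{5}}\right) - 177821 = \left(-6 - \frac{126}{\frac{187}{5}}\right) - 177821 = \left(-6 - \frac{630}{187}\right) - 177821 = - \frac{1752}{187} - 177821 = - \frac{33254279}{187}$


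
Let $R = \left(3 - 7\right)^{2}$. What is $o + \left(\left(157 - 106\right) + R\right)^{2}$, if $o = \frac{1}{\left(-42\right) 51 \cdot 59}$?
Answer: $\frac{567310841}{126378} \approx 4489.0$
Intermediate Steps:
$R = 16$ ($R = \left(-4\right)^{2} = 16$)
$o = - \frac{1}{126378}$ ($o = \frac{1}{\left(-2142\right) 59} = \frac{1}{-126378} = - \frac{1}{126378} \approx -7.9128 \cdot 10^{-6}$)
$o + \left(\left(157 - 106\right) + R\right)^{2} = - \frac{1}{126378} + \left(\left(157 - 106\right) + 16\right)^{2} = - \frac{1}{126378} + \left(51 + 16\right)^{2} = - \frac{1}{126378} + 67^{2} = - \frac{1}{126378} + 4489 = \frac{567310841}{126378}$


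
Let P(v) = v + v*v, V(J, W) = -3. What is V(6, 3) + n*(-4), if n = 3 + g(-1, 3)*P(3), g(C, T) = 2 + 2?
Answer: -207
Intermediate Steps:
g(C, T) = 4
P(v) = v + v²
n = 51 (n = 3 + 4*(3*(1 + 3)) = 3 + 4*(3*4) = 3 + 4*12 = 3 + 48 = 51)
V(6, 3) + n*(-4) = -3 + 51*(-4) = -3 - 204 = -207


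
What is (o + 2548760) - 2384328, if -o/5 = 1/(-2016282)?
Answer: 331541281829/2016282 ≈ 1.6443e+5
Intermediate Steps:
o = 5/2016282 (o = -5/(-2016282) = -5*(-1/2016282) = 5/2016282 ≈ 2.4798e-6)
(o + 2548760) - 2384328 = (5/2016282 + 2548760) - 2384328 = 5139018910325/2016282 - 2384328 = 331541281829/2016282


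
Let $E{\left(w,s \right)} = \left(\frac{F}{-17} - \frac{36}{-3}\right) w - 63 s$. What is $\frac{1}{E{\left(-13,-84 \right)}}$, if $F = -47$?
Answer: $\frac{17}{86701} \approx 0.00019608$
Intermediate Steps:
$E{\left(w,s \right)} = - 63 s + \frac{251 w}{17}$ ($E{\left(w,s \right)} = \left(- \frac{47}{-17} - \frac{36}{-3}\right) w - 63 s = \left(\left(-47\right) \left(- \frac{1}{17}\right) - -12\right) w - 63 s = \left(\frac{47}{17} + 12\right) w - 63 s = \frac{251 w}{17} - 63 s = - 63 s + \frac{251 w}{17}$)
$\frac{1}{E{\left(-13,-84 \right)}} = \frac{1}{\left(-63\right) \left(-84\right) + \frac{251}{17} \left(-13\right)} = \frac{1}{5292 - \frac{3263}{17}} = \frac{1}{\frac{86701}{17}} = \frac{17}{86701}$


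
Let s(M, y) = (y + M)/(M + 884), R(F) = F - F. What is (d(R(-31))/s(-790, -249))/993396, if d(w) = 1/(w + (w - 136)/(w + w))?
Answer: 0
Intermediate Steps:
R(F) = 0
s(M, y) = (M + y)/(884 + M)
d(w) = 1/(w + (-136 + w)/(2*w)) (d(w) = 1/(w + (-136 + w)/((2*w))) = 1/(w + (-136 + w)*(1/(2*w))) = 1/(w + (-136 + w)/(2*w)))
(d(R(-31))/s(-790, -249))/993396 = ((2*0/(-136 + 0 + 2*0**2))/(((-790 - 249)/(884 - 790))))/993396 = ((2*0/(-136 + 0 + 2*0))/((-1039/94)))*(1/993396) = ((2*0/(-136 + 0 + 0))/(((1/94)*(-1039))))*(1/993396) = ((2*0/(-136))/(-1039/94))*(1/993396) = ((2*0*(-1/136))*(-94/1039))*(1/993396) = (0*(-94/1039))*(1/993396) = 0*(1/993396) = 0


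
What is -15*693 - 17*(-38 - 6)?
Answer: -9647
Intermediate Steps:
-15*693 - 17*(-38 - 6) = -10395 - 17*(-44) = -10395 + 748 = -9647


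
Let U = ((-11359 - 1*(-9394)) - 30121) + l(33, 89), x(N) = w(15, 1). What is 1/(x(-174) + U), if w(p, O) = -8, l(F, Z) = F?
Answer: -1/32061 ≈ -3.1191e-5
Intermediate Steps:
x(N) = -8
U = -32053 (U = ((-11359 - 1*(-9394)) - 30121) + 33 = ((-11359 + 9394) - 30121) + 33 = (-1965 - 30121) + 33 = -32086 + 33 = -32053)
1/(x(-174) + U) = 1/(-8 - 32053) = 1/(-32061) = -1/32061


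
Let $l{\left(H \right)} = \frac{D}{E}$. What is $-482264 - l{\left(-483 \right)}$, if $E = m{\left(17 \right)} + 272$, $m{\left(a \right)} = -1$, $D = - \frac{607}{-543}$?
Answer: $- \frac{70966594999}{147153} \approx -4.8226 \cdot 10^{5}$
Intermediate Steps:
$D = \frac{607}{543}$ ($D = \left(-607\right) \left(- \frac{1}{543}\right) = \frac{607}{543} \approx 1.1179$)
$E = 271$ ($E = -1 + 272 = 271$)
$l{\left(H \right)} = \frac{607}{147153}$ ($l{\left(H \right)} = \frac{607}{543 \cdot 271} = \frac{607}{543} \cdot \frac{1}{271} = \frac{607}{147153}$)
$-482264 - l{\left(-483 \right)} = -482264 - \frac{607}{147153} = - \frac{70966594999}{147153}$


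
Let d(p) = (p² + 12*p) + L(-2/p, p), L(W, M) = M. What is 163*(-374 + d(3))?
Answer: -53138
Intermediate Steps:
d(p) = p² + 13*p (d(p) = (p² + 12*p) + p = p² + 13*p)
163*(-374 + d(3)) = 163*(-374 + 3*(13 + 3)) = 163*(-374 + 3*16) = 163*(-374 + 48) = 163*(-326) = -53138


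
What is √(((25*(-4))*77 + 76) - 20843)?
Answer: 3*I*√3163 ≈ 168.72*I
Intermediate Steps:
√(((25*(-4))*77 + 76) - 20843) = √((-100*77 + 76) - 20843) = √((-7700 + 76) - 20843) = √(-7624 - 20843) = √(-28467) = 3*I*√3163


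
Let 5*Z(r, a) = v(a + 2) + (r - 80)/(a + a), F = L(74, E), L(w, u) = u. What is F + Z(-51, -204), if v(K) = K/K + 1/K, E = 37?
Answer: 1535543/41208 ≈ 37.263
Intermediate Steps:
F = 37
v(K) = 1 + 1/K
Z(r, a) = (3 + a)/(5*(2 + a)) + (-80 + r)/(10*a) (Z(r, a) = ((1 + (a + 2))/(a + 2) + (r - 80)/(a + a))/5 = ((1 + (2 + a))/(2 + a) + (-80 + r)/((2*a)))/5 = ((3 + a)/(2 + a) + (-80 + r)*(1/(2*a)))/5 = ((3 + a)/(2 + a) + (-80 + r)/(2*a))/5 = (3 + a)/(5*(2 + a)) + (-80 + r)/(10*a))
F + Z(-51, -204) = 37 + (1/10)*((-80 - 51)*(2 - 204) + 2*(-204)*(3 - 204))/(-204*(2 - 204)) = 37 + (1/10)*(-1/204)*(-131*(-202) + 2*(-204)*(-201))/(-202) = 37 + (1/10)*(-1/204)*(-1/202)*(26462 + 82008) = 37 + (1/10)*(-1/204)*(-1/202)*108470 = 37 + 10847/41208 = 1535543/41208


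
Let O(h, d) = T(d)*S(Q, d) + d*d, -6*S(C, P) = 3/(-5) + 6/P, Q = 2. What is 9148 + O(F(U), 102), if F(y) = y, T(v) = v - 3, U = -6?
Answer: 1662679/85 ≈ 19561.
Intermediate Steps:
T(v) = -3 + v
S(C, P) = ⅒ - 1/P (S(C, P) = -(3/(-5) + 6/P)/6 = -(3*(-⅕) + 6/P)/6 = -(-⅗ + 6/P)/6 = ⅒ - 1/P)
O(h, d) = d² + (-10 + d)*(-3 + d)/(10*d) (O(h, d) = (-3 + d)*((-10 + d)/(10*d)) + d*d = (-10 + d)*(-3 + d)/(10*d) + d² = d² + (-10 + d)*(-3 + d)/(10*d))
9148 + O(F(U), 102) = 9148 + (102³ + (-10 + 102)*(-3 + 102)/10)/102 = 9148 + (1061208 + (⅒)*92*99)/102 = 9148 + (1061208 + 4554/5)/102 = 9148 + (1/102)*(5310594/5) = 9148 + 885099/85 = 1662679/85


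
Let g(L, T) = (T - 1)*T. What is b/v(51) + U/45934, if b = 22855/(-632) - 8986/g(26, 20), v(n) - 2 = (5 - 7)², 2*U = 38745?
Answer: -11283631553/1181947440 ≈ -9.5466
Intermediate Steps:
U = 38745/2 (U = (½)*38745 = 38745/2 ≈ 19373.)
v(n) = 6 (v(n) = 2 + (5 - 7)² = 2 + (-2)² = 2 + 4 = 6)
g(L, T) = T*(-1 + T) (g(L, T) = (-1 + T)*T = T*(-1 + T))
b = -3591013/60040 (b = 22855/(-632) - 8986*1/(20*(-1 + 20)) = 22855*(-1/632) - 8986/(20*19) = -22855/632 - 8986/380 = -22855/632 - 8986*1/380 = -22855/632 - 4493/190 = -3591013/60040 ≈ -59.810)
b/v(51) + U/45934 = -3591013/60040/6 + (38745/2)/45934 = -3591013/60040*⅙ + (38745/2)*(1/45934) = -3591013/360240 + 5535/13124 = -11283631553/1181947440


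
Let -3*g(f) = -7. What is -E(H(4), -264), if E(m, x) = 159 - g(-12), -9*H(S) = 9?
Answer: -470/3 ≈ -156.67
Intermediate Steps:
g(f) = 7/3 (g(f) = -⅓*(-7) = 7/3)
H(S) = -1 (H(S) = -⅑*9 = -1)
E(m, x) = 470/3 (E(m, x) = 159 - 1*7/3 = 159 - 7/3 = 470/3)
-E(H(4), -264) = -1*470/3 = -470/3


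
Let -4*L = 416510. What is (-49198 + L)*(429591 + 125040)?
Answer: -170078150781/2 ≈ -8.5039e+10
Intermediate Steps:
L = -208255/2 (L = -¼*416510 = -208255/2 ≈ -1.0413e+5)
(-49198 + L)*(429591 + 125040) = (-49198 - 208255/2)*(429591 + 125040) = -306651/2*554631 = -170078150781/2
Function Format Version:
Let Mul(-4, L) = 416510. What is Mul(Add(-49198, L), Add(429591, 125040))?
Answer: Rational(-170078150781, 2) ≈ -8.5039e+10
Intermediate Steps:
L = Rational(-208255, 2) (L = Mul(Rational(-1, 4), 416510) = Rational(-208255, 2) ≈ -1.0413e+5)
Mul(Add(-49198, L), Add(429591, 125040)) = Mul(Add(-49198, Rational(-208255, 2)), Add(429591, 125040)) = Mul(Rational(-306651, 2), 554631) = Rational(-170078150781, 2)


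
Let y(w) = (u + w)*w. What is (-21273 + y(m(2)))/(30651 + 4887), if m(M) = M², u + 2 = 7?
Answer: -7079/11846 ≈ -0.59759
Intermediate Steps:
u = 5 (u = -2 + 7 = 5)
y(w) = w*(5 + w) (y(w) = (5 + w)*w = w*(5 + w))
(-21273 + y(m(2)))/(30651 + 4887) = (-21273 + 2²*(5 + 2²))/(30651 + 4887) = (-21273 + 4*(5 + 4))/35538 = (-21273 + 4*9)*(1/35538) = (-21273 + 36)*(1/35538) = -21237*1/35538 = -7079/11846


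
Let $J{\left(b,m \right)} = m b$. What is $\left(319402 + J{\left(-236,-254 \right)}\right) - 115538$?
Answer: $263808$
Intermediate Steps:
$J{\left(b,m \right)} = b m$
$\left(319402 + J{\left(-236,-254 \right)}\right) - 115538 = \left(319402 - -59944\right) - 115538 = \left(319402 + 59944\right) - 115538 = 379346 - 115538 = 263808$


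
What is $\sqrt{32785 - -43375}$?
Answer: $8 \sqrt{1190} \approx 275.97$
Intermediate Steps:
$\sqrt{32785 - -43375} = \sqrt{32785 + 43375} = \sqrt{76160} = 8 \sqrt{1190}$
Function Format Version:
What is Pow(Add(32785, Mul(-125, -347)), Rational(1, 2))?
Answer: Mul(8, Pow(1190, Rational(1, 2))) ≈ 275.97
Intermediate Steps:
Pow(Add(32785, Mul(-125, -347)), Rational(1, 2)) = Pow(Add(32785, 43375), Rational(1, 2)) = Pow(76160, Rational(1, 2)) = Mul(8, Pow(1190, Rational(1, 2)))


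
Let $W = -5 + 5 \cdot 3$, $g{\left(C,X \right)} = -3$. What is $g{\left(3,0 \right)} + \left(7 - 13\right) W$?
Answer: $-63$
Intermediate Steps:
$W = 10$ ($W = -5 + 15 = 10$)
$g{\left(3,0 \right)} + \left(7 - 13\right) W = -3 + \left(7 - 13\right) 10 = -3 - 60 = -63$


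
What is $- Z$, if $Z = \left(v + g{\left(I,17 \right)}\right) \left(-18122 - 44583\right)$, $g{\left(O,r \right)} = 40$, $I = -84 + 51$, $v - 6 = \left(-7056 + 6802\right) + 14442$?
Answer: $892542970$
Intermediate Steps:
$v = 14194$ ($v = 6 + \left(\left(-7056 + 6802\right) + 14442\right) = 6 + \left(-254 + 14442\right) = 6 + 14188 = 14194$)
$I = -33$
$Z = -892542970$ ($Z = \left(14194 + 40\right) \left(-18122 - 44583\right) = 14234 \left(-62705\right) = -892542970$)
$- Z = \left(-1\right) \left(-892542970\right) = 892542970$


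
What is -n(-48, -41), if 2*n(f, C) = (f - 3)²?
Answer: -2601/2 ≈ -1300.5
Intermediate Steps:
n(f, C) = (-3 + f)²/2 (n(f, C) = (f - 3)²/2 = (-3 + f)²/2)
-n(-48, -41) = -(-3 - 48)²/2 = -(-51)²/2 = -2601/2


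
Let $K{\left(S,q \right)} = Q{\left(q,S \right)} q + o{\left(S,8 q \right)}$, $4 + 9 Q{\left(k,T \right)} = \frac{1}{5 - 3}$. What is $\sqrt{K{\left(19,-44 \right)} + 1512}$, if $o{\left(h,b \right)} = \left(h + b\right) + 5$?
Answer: $\frac{\sqrt{10810}}{3} \approx 34.657$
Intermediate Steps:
$o{\left(h,b \right)} = 5 + b + h$ ($o{\left(h,b \right)} = \left(b + h\right) + 5 = 5 + b + h$)
$Q{\left(k,T \right)} = - \frac{7}{18}$ ($Q{\left(k,T \right)} = - \frac{4}{9} + \frac{1}{9 \left(5 - 3\right)} = - \frac{4}{9} + \frac{1}{9 \cdot 2} = - \frac{4}{9} + \frac{1}{9} \cdot \frac{1}{2} = - \frac{4}{9} + \frac{1}{18} = - \frac{7}{18}$)
$K{\left(S,q \right)} = 5 + S + \frac{137 q}{18}$ ($K{\left(S,q \right)} = - \frac{7 q}{18} + \left(5 + 8 q + S\right) = - \frac{7 q}{18} + \left(5 + S + 8 q\right) = 5 + S + \frac{137 q}{18}$)
$\sqrt{K{\left(19,-44 \right)} + 1512} = \sqrt{\left(5 + 19 + \frac{137}{18} \left(-44\right)\right) + 1512} = \sqrt{\left(5 + 19 - \frac{3014}{9}\right) + 1512} = \sqrt{- \frac{2798}{9} + 1512} = \sqrt{\frac{10810}{9}} = \frac{\sqrt{10810}}{3}$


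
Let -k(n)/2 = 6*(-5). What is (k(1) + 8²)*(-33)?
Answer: -4092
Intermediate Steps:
k(n) = 60 (k(n) = -12*(-5) = -2*(-30) = 60)
(k(1) + 8²)*(-33) = (60 + 8²)*(-33) = (60 + 64)*(-33) = 124*(-33) = -4092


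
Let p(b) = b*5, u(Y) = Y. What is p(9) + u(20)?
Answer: 65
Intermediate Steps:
p(b) = 5*b
p(9) + u(20) = 5*9 + 20 = 45 + 20 = 65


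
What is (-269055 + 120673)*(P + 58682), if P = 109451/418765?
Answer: -3646350720271142/418765 ≈ -8.7074e+9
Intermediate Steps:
P = 109451/418765 (P = 109451*(1/418765) = 109451/418765 ≈ 0.26137)
(-269055 + 120673)*(P + 58682) = (-269055 + 120673)*(109451/418765 + 58682) = -148382*24574077181/418765 = -3646350720271142/418765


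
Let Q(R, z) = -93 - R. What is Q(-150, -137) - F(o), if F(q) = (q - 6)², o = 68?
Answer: -3787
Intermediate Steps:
F(q) = (-6 + q)²
Q(-150, -137) - F(o) = (-93 - 1*(-150)) - (-6 + 68)² = (-93 + 150) - 1*62² = 57 - 1*3844 = 57 - 3844 = -3787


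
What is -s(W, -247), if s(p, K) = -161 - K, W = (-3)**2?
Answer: -86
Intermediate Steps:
W = 9
-s(W, -247) = -(-161 - 1*(-247)) = -(-161 + 247) = -1*86 = -86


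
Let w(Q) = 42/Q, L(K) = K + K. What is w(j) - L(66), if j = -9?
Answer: -410/3 ≈ -136.67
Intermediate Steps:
L(K) = 2*K
w(j) - L(66) = 42/(-9) - 2*66 = 42*(-⅑) - 1*132 = -14/3 - 132 = -410/3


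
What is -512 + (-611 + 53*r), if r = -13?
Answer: -1812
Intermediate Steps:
-512 + (-611 + 53*r) = -512 + (-611 + 53*(-13)) = -512 + (-611 - 689) = -512 - 1300 = -1812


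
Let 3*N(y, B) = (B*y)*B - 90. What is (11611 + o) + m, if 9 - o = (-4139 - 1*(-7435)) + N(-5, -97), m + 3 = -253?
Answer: 71339/3 ≈ 23780.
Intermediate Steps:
m = -256 (m = -3 - 253 = -256)
N(y, B) = -30 + y*B**2/3 (N(y, B) = ((B*y)*B - 90)/3 = (y*B**2 - 90)/3 = (-90 + y*B**2)/3 = -30 + y*B**2/3)
o = 37274/3 (o = 9 - ((-4139 - 1*(-7435)) + (-30 + (1/3)*(-5)*(-97)**2)) = 9 - ((-4139 + 7435) + (-30 + (1/3)*(-5)*9409)) = 9 - (3296 + (-30 - 47045/3)) = 9 - (3296 - 47135/3) = 9 - 1*(-37247/3) = 9 + 37247/3 = 37274/3 ≈ 12425.)
(11611 + o) + m = (11611 + 37274/3) - 256 = 72107/3 - 256 = 71339/3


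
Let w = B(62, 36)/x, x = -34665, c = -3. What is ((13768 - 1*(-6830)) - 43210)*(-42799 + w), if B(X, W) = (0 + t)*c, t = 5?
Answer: 2236518730656/2311 ≈ 9.6777e+8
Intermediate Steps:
B(X, W) = -15 (B(X, W) = (0 + 5)*(-3) = 5*(-3) = -15)
w = 1/2311 (w = -15/(-34665) = -15*(-1/34665) = 1/2311 ≈ 0.00043271)
((13768 - 1*(-6830)) - 43210)*(-42799 + w) = ((13768 - 1*(-6830)) - 43210)*(-42799 + 1/2311) = ((13768 + 6830) - 43210)*(-98908488/2311) = (20598 - 43210)*(-98908488/2311) = -22612*(-98908488/2311) = 2236518730656/2311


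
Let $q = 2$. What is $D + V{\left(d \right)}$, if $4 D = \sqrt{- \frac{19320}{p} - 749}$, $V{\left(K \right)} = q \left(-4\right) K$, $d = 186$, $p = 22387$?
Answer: $-1488 + \frac{i \sqrt{375814665821}}{89548} \approx -1488.0 + 6.8459 i$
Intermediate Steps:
$V{\left(K \right)} = - 8 K$ ($V{\left(K \right)} = 2 \left(-4\right) K = - 8 K$)
$D = \frac{i \sqrt{375814665821}}{89548}$ ($D = \frac{\sqrt{- \frac{19320}{22387} - 749}}{4} = \frac{\sqrt{- \frac{16787183}{22387}}}{4} = \frac{\frac{1}{22387} i \sqrt{375814665821}}{4} = \frac{i \sqrt{375814665821}}{89548} \approx 6.8459 i$)
$D + V{\left(d \right)} = \frac{i \sqrt{375814665821}}{89548} - 1488 = -1488 + \frac{i \sqrt{375814665821}}{89548}$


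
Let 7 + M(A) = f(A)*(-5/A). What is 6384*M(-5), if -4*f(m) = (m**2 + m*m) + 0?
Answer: -124488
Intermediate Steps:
f(m) = -m**2/2 (f(m) = -((m**2 + m*m) + 0)/4 = -((m**2 + m**2) + 0)/4 = -(2*m**2 + 0)/4 = -m**2/2)
M(A) = -7 + 5*A/2 (M(A) = -7 + (-A**2/2)*(-5/A) = -7 + 5*A/2)
6384*M(-5) = 6384*(-7 + (5/2)*(-5)) = 6384*(-7 - 25/2) = 6384*(-39/2) = -124488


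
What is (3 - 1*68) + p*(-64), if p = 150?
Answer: -9665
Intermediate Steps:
(3 - 1*68) + p*(-64) = (3 - 1*68) + 150*(-64) = (3 - 68) - 9600 = -65 - 9600 = -9665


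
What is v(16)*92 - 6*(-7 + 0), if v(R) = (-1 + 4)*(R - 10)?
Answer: 1698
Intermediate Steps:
v(R) = -30 + 3*R (v(R) = 3*(-10 + R) = -30 + 3*R)
v(16)*92 - 6*(-7 + 0) = (-30 + 3*16)*92 - 6*(-7 + 0) = (-30 + 48)*92 - 6*(-7) = 18*92 + 42 = 1656 + 42 = 1698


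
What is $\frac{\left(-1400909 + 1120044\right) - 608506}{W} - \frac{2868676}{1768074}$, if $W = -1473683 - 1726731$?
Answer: $- \frac{543462649315}{404183484474} \approx -1.3446$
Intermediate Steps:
$W = -3200414$ ($W = -1473683 - 1726731 = -3200414$)
$\frac{\left(-1400909 + 1120044\right) - 608506}{W} - \frac{2868676}{1768074} = \frac{\left(-1400909 + 1120044\right) - 608506}{-3200414} - \frac{2868676}{1768074} = \left(-280865 - 608506\right) \left(- \frac{1}{3200414}\right) - \frac{1434338}{884037} = \left(-889371\right) \left(- \frac{1}{3200414}\right) - \frac{1434338}{884037} = \frac{127053}{457202} - \frac{1434338}{884037} = - \frac{543462649315}{404183484474}$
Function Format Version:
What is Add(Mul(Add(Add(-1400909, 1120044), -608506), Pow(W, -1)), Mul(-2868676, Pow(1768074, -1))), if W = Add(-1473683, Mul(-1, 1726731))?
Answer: Rational(-543462649315, 404183484474) ≈ -1.3446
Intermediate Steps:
W = -3200414 (W = Add(-1473683, -1726731) = -3200414)
Add(Mul(Add(Add(-1400909, 1120044), -608506), Pow(W, -1)), Mul(-2868676, Pow(1768074, -1))) = Add(Mul(Add(Add(-1400909, 1120044), -608506), Pow(-3200414, -1)), Mul(-2868676, Pow(1768074, -1))) = Add(Mul(Add(-280865, -608506), Rational(-1, 3200414)), Mul(-2868676, Rational(1, 1768074))) = Add(Mul(-889371, Rational(-1, 3200414)), Rational(-1434338, 884037)) = Add(Rational(127053, 457202), Rational(-1434338, 884037)) = Rational(-543462649315, 404183484474)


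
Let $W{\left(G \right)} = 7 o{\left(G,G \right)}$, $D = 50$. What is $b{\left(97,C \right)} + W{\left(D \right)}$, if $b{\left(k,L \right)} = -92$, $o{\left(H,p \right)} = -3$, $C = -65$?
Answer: $-113$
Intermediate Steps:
$W{\left(G \right)} = -21$ ($W{\left(G \right)} = 7 \left(-3\right) = -21$)
$b{\left(97,C \right)} + W{\left(D \right)} = -92 - 21 = -113$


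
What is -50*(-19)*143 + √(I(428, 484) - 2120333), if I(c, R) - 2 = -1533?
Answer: 135850 + 2*I*√530466 ≈ 1.3585e+5 + 1456.7*I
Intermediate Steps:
I(c, R) = -1531 (I(c, R) = 2 - 1533 = -1531)
-50*(-19)*143 + √(I(428, 484) - 2120333) = -50*(-19)*143 + √(-1531 - 2120333) = 950*143 + √(-2121864) = 135850 + 2*I*√530466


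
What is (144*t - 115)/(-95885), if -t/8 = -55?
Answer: -12649/19177 ≈ -0.65959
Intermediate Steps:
t = 440 (t = -8*(-55) = 440)
(144*t - 115)/(-95885) = (144*440 - 115)/(-95885) = (63360 - 115)*(-1/95885) = 63245*(-1/95885) = -12649/19177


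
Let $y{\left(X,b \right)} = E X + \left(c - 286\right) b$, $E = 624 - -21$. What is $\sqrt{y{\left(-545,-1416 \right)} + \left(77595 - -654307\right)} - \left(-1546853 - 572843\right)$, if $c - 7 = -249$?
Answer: $2119696 + 5 \sqrt{45121} \approx 2.1208 \cdot 10^{6}$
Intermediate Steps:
$c = -242$ ($c = 7 - 249 = -242$)
$E = 645$ ($E = 624 + 21 = 645$)
$y{\left(X,b \right)} = - 528 b + 645 X$ ($y{\left(X,b \right)} = 645 X + \left(-242 - 286\right) b = 645 X - 528 b = - 528 b + 645 X$)
$\sqrt{y{\left(-545,-1416 \right)} + \left(77595 - -654307\right)} - \left(-1546853 - 572843\right) = \sqrt{\left(\left(-528\right) \left(-1416\right) + 645 \left(-545\right)\right) + \left(77595 - -654307\right)} - \left(-1546853 - 572843\right) = \sqrt{\left(747648 - 351525\right) + \left(77595 + 654307\right)} - -2119696 = \sqrt{396123 + 731902} + 2119696 = \sqrt{1128025} + 2119696 = 5 \sqrt{45121} + 2119696 = 2119696 + 5 \sqrt{45121}$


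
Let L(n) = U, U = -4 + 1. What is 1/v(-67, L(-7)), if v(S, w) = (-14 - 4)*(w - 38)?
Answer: 1/738 ≈ 0.0013550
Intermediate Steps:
U = -3
L(n) = -3
v(S, w) = 684 - 18*w (v(S, w) = -18*(-38 + w) = 684 - 18*w)
1/v(-67, L(-7)) = 1/(684 - 18*(-3)) = 1/(684 + 54) = 1/738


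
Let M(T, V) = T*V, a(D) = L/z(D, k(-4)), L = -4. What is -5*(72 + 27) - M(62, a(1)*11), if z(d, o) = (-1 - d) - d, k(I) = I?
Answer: -4213/3 ≈ -1404.3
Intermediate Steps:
z(d, o) = -1 - 2*d
a(D) = -4/(-1 - 2*D)
-5*(72 + 27) - M(62, a(1)*11) = -5*(72 + 27) - 62*(4/(1 + 2*1))*11 = -5*99 - 62*(4/(1 + 2))*11 = -495 - 62*(4/3)*11 = -495 - 62*44/3 = -495 - 1*2728/3 = -495 - 2728/3 = -4213/3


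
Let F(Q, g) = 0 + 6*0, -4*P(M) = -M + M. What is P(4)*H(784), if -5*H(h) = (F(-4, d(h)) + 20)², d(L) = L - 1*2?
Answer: 0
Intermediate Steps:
d(L) = -2 + L (d(L) = L - 2 = -2 + L)
P(M) = 0 (P(M) = -(-M + M)/4 = -¼*0 = 0)
F(Q, g) = 0 (F(Q, g) = 0 + 0 = 0)
H(h) = -80 (H(h) = -(0 + 20)²/5 = -⅕*20² = -⅕*400 = -80)
P(4)*H(784) = 0*(-80) = 0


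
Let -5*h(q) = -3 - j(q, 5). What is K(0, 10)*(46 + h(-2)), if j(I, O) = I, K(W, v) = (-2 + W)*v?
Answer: -924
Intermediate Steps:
K(W, v) = v*(-2 + W)
h(q) = ⅗ + q/5 (h(q) = -(-3 - q)/5 = ⅗ + q/5)
K(0, 10)*(46 + h(-2)) = (10*(-2 + 0))*(46 + (⅗ + (⅕)*(-2))) = (10*(-2))*(46 + (⅗ - ⅖)) = -20*(46 + ⅕) = -20*231/5 = -924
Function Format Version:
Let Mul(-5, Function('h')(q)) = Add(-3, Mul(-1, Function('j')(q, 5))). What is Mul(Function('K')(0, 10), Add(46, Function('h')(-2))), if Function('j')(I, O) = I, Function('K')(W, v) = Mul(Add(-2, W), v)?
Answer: -924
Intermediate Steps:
Function('K')(W, v) = Mul(v, Add(-2, W))
Function('h')(q) = Add(Rational(3, 5), Mul(Rational(1, 5), q)) (Function('h')(q) = Mul(Rational(-1, 5), Add(-3, Mul(-1, q))) = Add(Rational(3, 5), Mul(Rational(1, 5), q)))
Mul(Function('K')(0, 10), Add(46, Function('h')(-2))) = Mul(Mul(10, Add(-2, 0)), Add(46, Add(Rational(3, 5), Mul(Rational(1, 5), -2)))) = Mul(Mul(10, -2), Add(46, Add(Rational(3, 5), Rational(-2, 5)))) = Mul(-20, Add(46, Rational(1, 5))) = Mul(-20, Rational(231, 5)) = -924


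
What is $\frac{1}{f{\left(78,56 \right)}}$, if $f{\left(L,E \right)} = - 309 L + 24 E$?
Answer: $- \frac{1}{22758} \approx -4.3941 \cdot 10^{-5}$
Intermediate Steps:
$\frac{1}{f{\left(78,56 \right)}} = \frac{1}{\left(-309\right) 78 + 24 \cdot 56} = \frac{1}{-24102 + 1344} = \frac{1}{-22758} = - \frac{1}{22758}$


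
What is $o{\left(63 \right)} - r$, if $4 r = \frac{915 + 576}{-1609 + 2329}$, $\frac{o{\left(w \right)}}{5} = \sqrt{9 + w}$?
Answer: $- \frac{497}{960} + 30 \sqrt{2} \approx 41.909$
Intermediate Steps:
$o{\left(w \right)} = 5 \sqrt{9 + w}$
$r = \frac{497}{960}$ ($r = \frac{\left(915 + 576\right) \frac{1}{-1609 + 2329}}{4} = \frac{1491 \cdot \frac{1}{720}}{4} = \frac{1}{4} \cdot \frac{497}{240} = \frac{497}{960} \approx 0.51771$)
$o{\left(63 \right)} - r = 5 \sqrt{9 + 63} - \frac{497}{960} = 5 \sqrt{72} - \frac{497}{960} = 5 \cdot 6 \sqrt{2} - \frac{497}{960} = 30 \sqrt{2} - \frac{497}{960} = - \frac{497}{960} + 30 \sqrt{2}$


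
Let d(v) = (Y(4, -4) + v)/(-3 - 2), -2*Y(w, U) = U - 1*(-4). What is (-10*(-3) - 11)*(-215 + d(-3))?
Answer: -20368/5 ≈ -4073.6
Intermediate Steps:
Y(w, U) = -2 - U/2 (Y(w, U) = -(U - 1*(-4))/2 = -(U + 4)/2 = -(4 + U)/2 = -2 - U/2)
d(v) = -v/5 (d(v) = ((-2 - 1/2*(-4)) + v)/(-3 - 2) = ((-2 + 2) + v)/(-5) = (0 + v)*(-1/5) = v*(-1/5) = -v/5)
(-10*(-3) - 11)*(-215 + d(-3)) = (-10*(-3) - 11)*(-215 - 1/5*(-3)) = (30 - 11)*(-215 + 3/5) = 19*(-1072/5) = -20368/5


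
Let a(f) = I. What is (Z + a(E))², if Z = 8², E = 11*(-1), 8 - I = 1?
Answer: 5041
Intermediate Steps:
I = 7 (I = 8 - 1*1 = 8 - 1 = 7)
E = -11
a(f) = 7
Z = 64
(Z + a(E))² = (64 + 7)² = 71² = 5041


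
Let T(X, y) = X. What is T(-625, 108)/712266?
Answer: -625/712266 ≈ -0.00087748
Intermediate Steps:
T(-625, 108)/712266 = -625/712266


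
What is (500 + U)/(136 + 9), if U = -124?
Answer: 376/145 ≈ 2.5931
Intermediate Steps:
(500 + U)/(136 + 9) = (500 - 124)/(136 + 9) = 376/145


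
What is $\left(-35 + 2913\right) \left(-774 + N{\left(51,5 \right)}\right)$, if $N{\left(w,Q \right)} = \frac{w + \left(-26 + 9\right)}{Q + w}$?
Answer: $- \frac{31161545}{14} \approx -2.2258 \cdot 10^{6}$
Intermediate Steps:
$N{\left(w,Q \right)} = \frac{-17 + w}{Q + w}$ ($N{\left(w,Q \right)} = \frac{w - 17}{Q + w} = \frac{-17 + w}{Q + w}$)
$\left(-35 + 2913\right) \left(-774 + N{\left(51,5 \right)}\right) = \left(-35 + 2913\right) \left(-774 + \frac{-17 + 51}{5 + 51}\right) = 2878 \left(-774 + \frac{1}{56} \cdot 34\right) = 2878 \left(-774 + \frac{17}{28}\right) = 2878 \left(- \frac{21655}{28}\right) = - \frac{31161545}{14}$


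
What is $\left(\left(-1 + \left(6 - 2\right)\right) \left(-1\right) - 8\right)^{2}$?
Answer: $121$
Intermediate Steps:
$\left(\left(-1 + \left(6 - 2\right)\right) \left(-1\right) - 8\right)^{2} = \left(\left(-1 + 4\right) \left(-1\right) - 8\right)^{2} = \left(3 \left(-1\right) - 8\right)^{2} = \left(-3 - 8\right)^{2} = \left(-11\right)^{2} = 121$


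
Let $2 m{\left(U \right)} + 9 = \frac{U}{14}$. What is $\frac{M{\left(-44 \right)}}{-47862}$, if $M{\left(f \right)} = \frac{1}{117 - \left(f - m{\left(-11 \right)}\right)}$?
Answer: $- \frac{14}{104602401} \approx -1.3384 \cdot 10^{-7}$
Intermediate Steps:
$m{\left(U \right)} = - \frac{9}{2} + \frac{U}{28}$ ($m{\left(U \right)} = - \frac{9}{2} + \frac{U \frac{1}{14}}{2} = - \frac{9}{2} + \frac{\frac{1}{14} U}{2} = - \frac{9}{2} + \frac{U}{28}$)
$M{\left(f \right)} = \frac{1}{\frac{3139}{28} - f}$ ($M{\left(f \right)} = \frac{1}{117 - \left(\frac{137}{28} + f\right)} = \frac{1}{\frac{3139}{28} - f}$)
$\frac{M{\left(-44 \right)}}{-47862} = \frac{\left(-28\right) \frac{1}{-3139 + 28 \left(-44\right)}}{-47862} = - \frac{28}{-3139 - 1232} \left(- \frac{1}{47862}\right) = - \frac{28}{-4371} \left(- \frac{1}{47862}\right) = \left(-28\right) \left(- \frac{1}{4371}\right) \left(- \frac{1}{47862}\right) = \frac{28}{4371} \left(- \frac{1}{47862}\right) = - \frac{14}{104602401}$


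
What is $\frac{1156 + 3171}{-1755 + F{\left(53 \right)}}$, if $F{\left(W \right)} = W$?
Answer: $- \frac{4327}{1702} \approx -2.5423$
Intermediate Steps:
$\frac{1156 + 3171}{-1755 + F{\left(53 \right)}} = \frac{1156 + 3171}{-1755 + 53} = \frac{4327}{-1702} = 4327 \left(- \frac{1}{1702}\right) = - \frac{4327}{1702}$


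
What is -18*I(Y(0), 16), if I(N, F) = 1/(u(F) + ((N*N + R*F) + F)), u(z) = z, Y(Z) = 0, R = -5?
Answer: 3/8 ≈ 0.37500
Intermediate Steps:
I(N, F) = 1/(N**2 - 3*F) (I(N, F) = 1/(F + ((N*N - 5*F) + F)) = 1/(F + ((N**2 - 5*F) + F)) = 1/(F + (N**2 - 4*F)) = 1/(N**2 - 3*F))
-18*I(Y(0), 16) = -18/(0**2 - 3*16) = -18/(0 - 48) = -18/(-48) = -18*(-1/48) = 3/8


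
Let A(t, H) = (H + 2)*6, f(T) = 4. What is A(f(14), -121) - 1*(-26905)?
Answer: 26191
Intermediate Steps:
A(t, H) = 12 + 6*H (A(t, H) = (2 + H)*6 = 12 + 6*H)
A(f(14), -121) - 1*(-26905) = (12 + 6*(-121)) - 1*(-26905) = (12 - 726) + 26905 = -714 + 26905 = 26191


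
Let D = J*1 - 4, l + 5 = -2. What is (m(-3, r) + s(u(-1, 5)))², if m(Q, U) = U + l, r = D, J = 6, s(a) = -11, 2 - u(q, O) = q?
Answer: 256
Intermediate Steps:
l = -7 (l = -5 - 2 = -7)
u(q, O) = 2 - q
D = 2 (D = 6*1 - 4 = 6 - 4 = 2)
r = 2
m(Q, U) = -7 + U (m(Q, U) = U - 7 = -7 + U)
(m(-3, r) + s(u(-1, 5)))² = ((-7 + 2) - 11)² = (-5 - 11)² = (-16)² = 256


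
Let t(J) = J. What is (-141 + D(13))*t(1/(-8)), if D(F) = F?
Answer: 16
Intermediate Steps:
(-141 + D(13))*t(1/(-8)) = (-141 + 13)/(-8) = -128*(-⅛) = 16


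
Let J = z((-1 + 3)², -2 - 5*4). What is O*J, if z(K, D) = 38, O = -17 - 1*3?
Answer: -760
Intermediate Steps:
O = -20 (O = -17 - 3 = -20)
J = 38
O*J = -20*38 = -760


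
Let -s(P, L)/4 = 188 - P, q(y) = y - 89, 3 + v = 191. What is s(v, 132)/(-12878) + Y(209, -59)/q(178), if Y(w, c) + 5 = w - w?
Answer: -5/89 ≈ -0.056180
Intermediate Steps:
v = 188 (v = -3 + 191 = 188)
q(y) = -89 + y
s(P, L) = -752 + 4*P (s(P, L) = -4*(188 - P) = -752 + 4*P)
Y(w, c) = -5 (Y(w, c) = -5 + (w - w) = -5 + 0 = -5)
s(v, 132)/(-12878) + Y(209, -59)/q(178) = (-752 + 4*188)/(-12878) - 5/(-89 + 178) = (-752 + 752)*(-1/12878) - 5/89 = 0*(-1/12878) - 5*1/89 = 0 - 5/89 = -5/89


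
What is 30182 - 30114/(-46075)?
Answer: 1390665764/46075 ≈ 30183.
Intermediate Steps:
30182 - 30114/(-46075) = 30182 - 30114*(-1/46075) = 30182 + 30114/46075 = 1390665764/46075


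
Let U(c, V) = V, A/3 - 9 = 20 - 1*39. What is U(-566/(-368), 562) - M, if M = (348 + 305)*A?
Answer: 20152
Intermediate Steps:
A = -30 (A = 27 + 3*(20 - 1*39) = 27 + 3*(20 - 39) = 27 + 3*(-19) = 27 - 57 = -30)
M = -19590 (M = (348 + 305)*(-30) = 653*(-30) = -19590)
U(-566/(-368), 562) - M = 562 - 1*(-19590) = 562 + 19590 = 20152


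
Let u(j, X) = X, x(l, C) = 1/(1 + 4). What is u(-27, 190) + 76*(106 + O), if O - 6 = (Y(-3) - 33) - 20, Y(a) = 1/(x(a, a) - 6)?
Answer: 135166/29 ≈ 4660.9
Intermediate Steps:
x(l, C) = 1/5
Y(a) = -5/29 (Y(a) = 1/(1/5 - 6) = 1/(-29/5) = -5/29)
O = -1368/29 (O = 6 + ((-5/29 - 33) - 20) = 6 + (-962/29 - 20) = 6 - 1542/29 = -1368/29 ≈ -47.172)
u(-27, 190) + 76*(106 + O) = 190 + 76*(106 - 1368/29) = 190 + 76*(1706/29) = 190 + 129656/29 = 135166/29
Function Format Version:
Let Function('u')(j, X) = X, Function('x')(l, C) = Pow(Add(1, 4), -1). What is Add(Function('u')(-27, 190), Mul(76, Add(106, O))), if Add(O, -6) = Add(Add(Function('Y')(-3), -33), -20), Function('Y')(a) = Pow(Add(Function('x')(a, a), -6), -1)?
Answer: Rational(135166, 29) ≈ 4660.9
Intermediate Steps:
Function('x')(l, C) = Rational(1, 5) (Function('x')(l, C) = Pow(5, -1) = Rational(1, 5))
Function('Y')(a) = Rational(-5, 29) (Function('Y')(a) = Pow(Add(Rational(1, 5), -6), -1) = Pow(Rational(-29, 5), -1) = Rational(-5, 29))
O = Rational(-1368, 29) (O = Add(6, Add(Add(Rational(-5, 29), -33), -20)) = Add(6, Add(Rational(-962, 29), -20)) = Add(6, Rational(-1542, 29)) = Rational(-1368, 29) ≈ -47.172)
Add(Function('u')(-27, 190), Mul(76, Add(106, O))) = Add(190, Mul(76, Add(106, Rational(-1368, 29)))) = Add(190, Mul(76, Rational(1706, 29))) = Add(190, Rational(129656, 29)) = Rational(135166, 29)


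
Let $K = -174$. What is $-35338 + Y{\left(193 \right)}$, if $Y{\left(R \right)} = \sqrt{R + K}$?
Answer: $-35338 + \sqrt{19} \approx -35334.0$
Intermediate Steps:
$Y{\left(R \right)} = \sqrt{-174 + R}$ ($Y{\left(R \right)} = \sqrt{R - 174} = \sqrt{-174 + R}$)
$-35338 + Y{\left(193 \right)} = -35338 + \sqrt{-174 + 193} = -35338 + \sqrt{19}$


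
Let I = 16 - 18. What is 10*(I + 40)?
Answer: 380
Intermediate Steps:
I = -2
10*(I + 40) = 10*(-2 + 40) = 10*38 = 380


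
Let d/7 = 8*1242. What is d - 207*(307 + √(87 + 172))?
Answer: 6003 - 207*√259 ≈ 2671.6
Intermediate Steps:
d = 69552 (d = 7*(8*1242) = 7*9936 = 69552)
d - 207*(307 + √(87 + 172)) = 69552 - 207*(307 + √(87 + 172)) = 69552 - 207*(307 + √259) = 69552 + (-63549 - 207*√259) = 6003 - 207*√259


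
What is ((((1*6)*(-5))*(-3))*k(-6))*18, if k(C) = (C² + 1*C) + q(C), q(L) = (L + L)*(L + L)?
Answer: 281880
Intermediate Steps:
q(L) = 4*L² (q(L) = (2*L)*(2*L) = 4*L²)
k(C) = C + 5*C² (k(C) = (C² + 1*C) + 4*C² = (C² + C) + 4*C² = (C + C²) + 4*C² = C + 5*C²)
((((1*6)*(-5))*(-3))*k(-6))*18 = ((((1*6)*(-5))*(-3))*(-6*(1 + 5*(-6))))*18 = (((6*(-5))*(-3))*(-6*(1 - 30)))*18 = ((-30*(-3))*(-6*(-29)))*18 = (90*174)*18 = 15660*18 = 281880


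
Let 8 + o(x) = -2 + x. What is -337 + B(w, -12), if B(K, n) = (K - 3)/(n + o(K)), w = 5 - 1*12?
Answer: -9763/29 ≈ -336.66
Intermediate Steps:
o(x) = -10 + x (o(x) = -8 + (-2 + x) = -10 + x)
w = -7 (w = 5 - 12 = -7)
B(K, n) = (-3 + K)/(-10 + K + n) (B(K, n) = (K - 3)/(n + (-10 + K)) = (-3 + K)/(-10 + K + n))
-337 + B(w, -12) = -337 + (-3 - 7)/(-10 - 7 - 12) = -337 - 10/(-29) = -337 - 1/29*(-10) = -337 + 10/29 = -9763/29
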